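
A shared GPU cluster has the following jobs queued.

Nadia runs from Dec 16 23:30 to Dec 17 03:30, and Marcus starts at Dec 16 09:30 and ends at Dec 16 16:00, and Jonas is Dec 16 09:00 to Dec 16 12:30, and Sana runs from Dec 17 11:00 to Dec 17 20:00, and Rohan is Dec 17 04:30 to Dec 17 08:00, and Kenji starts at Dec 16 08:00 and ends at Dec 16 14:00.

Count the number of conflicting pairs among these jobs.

3

Check each pair: they overlap iff neither finishes before the other starts.
Sorted by start: Kenji, Jonas, Marcus, Nadia, Rohan, Sana.
Jonas starts before Kenji ends → Kenji and Jonas overlap.
Marcus starts before Kenji ends → Kenji and Marcus overlap.
Nadia starts after Kenji ends, so nothing later overlaps Kenji either.
Marcus starts before Jonas ends → Jonas and Marcus overlap.
Nadia starts after Jonas ends, so nothing later overlaps Jonas either.
Nadia starts after Marcus ends, so nothing later overlaps Marcus either.
Rohan starts after Nadia ends, so nothing later overlaps Nadia either.
Sana starts after Rohan ends.
Overlapping pairs: Jonas & Kenji, Jonas & Marcus, Kenji & Marcus — 3 in total.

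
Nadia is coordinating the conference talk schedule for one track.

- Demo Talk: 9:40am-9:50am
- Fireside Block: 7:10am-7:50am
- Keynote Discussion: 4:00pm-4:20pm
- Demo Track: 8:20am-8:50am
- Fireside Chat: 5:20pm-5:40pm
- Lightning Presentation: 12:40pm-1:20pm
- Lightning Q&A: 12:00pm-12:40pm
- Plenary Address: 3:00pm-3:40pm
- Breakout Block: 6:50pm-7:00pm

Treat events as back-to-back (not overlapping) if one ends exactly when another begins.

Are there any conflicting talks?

Two intervals overlap when each starts before the other ends.
Sorted by start: Fireside Block, Demo Track, Demo Talk, Lightning Q&A, Lightning Presentation, Plenary Address, Keynote Discussion, Fireside Chat, Breakout Block.
Demo Track starts after Fireside Block ends, so Fireside Block has no further overlaps.
Demo Talk starts after Demo Track ends, so Demo Track has no further overlaps.
Lightning Q&A starts after Demo Talk ends, so Demo Talk has no further overlaps.
Lightning Presentation starts exactly when Lightning Q&A ends (back-to-back, no overlap), so Lightning Q&A has no further overlaps.
Plenary Address starts after Lightning Presentation ends, so Lightning Presentation has no further overlaps.
Keynote Discussion starts after Plenary Address ends, so Plenary Address has no further overlaps.
Fireside Chat starts after Keynote Discussion ends, so Keynote Discussion has no further overlaps.
Breakout Block starts after Fireside Chat ends.
Every pair is clear; the schedule has no overlaps.

No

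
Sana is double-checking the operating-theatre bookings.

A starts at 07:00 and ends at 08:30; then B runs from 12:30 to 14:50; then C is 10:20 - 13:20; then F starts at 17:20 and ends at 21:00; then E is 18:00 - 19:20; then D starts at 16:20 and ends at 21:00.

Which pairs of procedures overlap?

Sorted by start: A, C, B, D, F, E.
C starts after A ends, so A has no further overlaps.
B starts before C ends → C and B overlap.
D starts after C ends, so C has no further overlaps.
D starts after B ends, so B has no further overlaps.
F starts before D ends → D and F overlap.
E starts before D ends → D and E overlap.
E starts before F ends → F and E overlap.

B & C, D & E, D & F, E & F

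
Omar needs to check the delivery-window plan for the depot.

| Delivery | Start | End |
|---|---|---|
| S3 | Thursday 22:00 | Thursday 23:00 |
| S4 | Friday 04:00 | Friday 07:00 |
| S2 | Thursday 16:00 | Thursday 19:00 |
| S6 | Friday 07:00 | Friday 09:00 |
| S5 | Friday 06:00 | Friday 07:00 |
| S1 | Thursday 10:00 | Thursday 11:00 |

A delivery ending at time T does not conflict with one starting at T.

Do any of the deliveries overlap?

Yes

Sorted by start: S1, S2, S3, S4, S5, S6.
S2 starts after S1 ends — done with S1.
S3 starts after S2 ends — done with S2.
S4 starts after S3 ends — done with S3.
S5 starts before S4 ends → S4 and S5 overlap.
That's a conflict, so the schedule is not conflict-free.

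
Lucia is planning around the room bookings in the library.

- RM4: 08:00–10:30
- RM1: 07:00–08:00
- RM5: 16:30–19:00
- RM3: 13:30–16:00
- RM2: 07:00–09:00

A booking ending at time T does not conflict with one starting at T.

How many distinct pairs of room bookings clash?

Sorted by start: RM1, RM2, RM4, RM3, RM5.
RM2 starts before RM1 ends → RM1 and RM2 overlap.
RM4 starts exactly when RM1 ends (back-to-back, no overlap), so nothing later overlaps RM1 either.
RM4 starts before RM2 ends → RM2 and RM4 overlap.
RM3 starts after RM2 ends, so nothing later overlaps RM2 either.
RM3 starts after RM4 ends, so nothing later overlaps RM4 either.
RM5 starts after RM3 ends.
Overlapping pairs: RM1 & RM2, RM2 & RM4 — 2 in total.

2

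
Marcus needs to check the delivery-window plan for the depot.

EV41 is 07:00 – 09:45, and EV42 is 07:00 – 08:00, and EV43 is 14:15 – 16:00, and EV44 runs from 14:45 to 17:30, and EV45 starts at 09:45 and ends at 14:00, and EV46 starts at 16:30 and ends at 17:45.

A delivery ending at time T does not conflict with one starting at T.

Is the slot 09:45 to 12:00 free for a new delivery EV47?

No — it overlaps EV45

EV41: ends 09:45 at or before EV47 starts 09:45 → clear.
EV42: ends 08:00 at or before EV47 starts 09:45 → clear.
EV45: starts 09:45 before EV47 ends 12:00, and ends 14:00 after EV47 starts 09:45 → overlap.
EV43: starts 14:15 at or after EV47 ends 12:00 → clear.
EV44: starts 14:45 at or after EV47 ends 12:00 → clear.
EV46: starts 16:30 at or after EV47 ends 12:00 → clear.
EV47 overlaps EV45.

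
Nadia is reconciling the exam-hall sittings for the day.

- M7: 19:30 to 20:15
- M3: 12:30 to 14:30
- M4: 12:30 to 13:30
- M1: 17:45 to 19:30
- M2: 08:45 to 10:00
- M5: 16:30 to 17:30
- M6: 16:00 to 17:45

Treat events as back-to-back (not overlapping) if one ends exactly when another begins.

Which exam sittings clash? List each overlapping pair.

M3 & M4, M5 & M6

Check each pair: they overlap iff neither finishes before the other starts.
Sorted by start: M2, M3, M4, M6, M5, M1, M7.
M3 starts after M2 ends, so M2 has no further overlaps.
M4 starts before M3 ends → M3 and M4 overlap.
M6 starts after M3 ends, so M3 has no further overlaps.
M6 starts after M4 ends, so M4 has no further overlaps.
M5 starts before M6 ends → M6 and M5 overlap.
M1 starts exactly when M6 ends (back-to-back, no overlap), so M6 has no further overlaps.
M1 starts after M5 ends, so M5 has no further overlaps.
M7 starts exactly when M1 ends (back-to-back, no overlap).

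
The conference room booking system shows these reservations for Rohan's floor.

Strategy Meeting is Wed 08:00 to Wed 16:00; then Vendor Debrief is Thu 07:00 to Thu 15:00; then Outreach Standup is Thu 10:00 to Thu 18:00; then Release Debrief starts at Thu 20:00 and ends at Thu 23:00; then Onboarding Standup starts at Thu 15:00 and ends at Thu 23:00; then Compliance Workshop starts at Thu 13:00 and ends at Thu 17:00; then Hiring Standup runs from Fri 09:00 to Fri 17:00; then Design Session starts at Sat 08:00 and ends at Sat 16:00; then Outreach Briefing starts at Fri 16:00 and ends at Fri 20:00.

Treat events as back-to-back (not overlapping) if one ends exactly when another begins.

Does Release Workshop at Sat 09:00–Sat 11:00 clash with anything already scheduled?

Yes — it overlaps Design Session

Strategy Meeting: ends Wed 16:00 at or before Release Workshop starts Sat 09:00 → clear.
Vendor Debrief: ends Thu 15:00 at or before Release Workshop starts Sat 09:00 → clear.
Outreach Standup: ends Thu 18:00 at or before Release Workshop starts Sat 09:00 → clear.
Compliance Workshop: ends Thu 17:00 at or before Release Workshop starts Sat 09:00 → clear.
Onboarding Standup: ends Thu 23:00 at or before Release Workshop starts Sat 09:00 → clear.
Release Debrief: ends Thu 23:00 at or before Release Workshop starts Sat 09:00 → clear.
Hiring Standup: ends Fri 17:00 at or before Release Workshop starts Sat 09:00 → clear.
Outreach Briefing: ends Fri 20:00 at or before Release Workshop starts Sat 09:00 → clear.
Design Session: starts Sat 08:00 before Release Workshop ends Sat 11:00, and ends Sat 16:00 after Release Workshop starts Sat 09:00 → overlap.
Release Workshop overlaps Design Session.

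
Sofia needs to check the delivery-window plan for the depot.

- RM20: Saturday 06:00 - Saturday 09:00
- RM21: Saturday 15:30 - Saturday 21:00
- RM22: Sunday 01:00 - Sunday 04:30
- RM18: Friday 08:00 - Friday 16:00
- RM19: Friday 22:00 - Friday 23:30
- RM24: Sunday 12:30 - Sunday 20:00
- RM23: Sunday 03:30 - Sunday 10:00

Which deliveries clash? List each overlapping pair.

RM22 & RM23

Sorted by start: RM18, RM19, RM20, RM21, RM22, RM23, RM24.
RM19 starts after RM18 ends — done with RM18.
RM20 starts after RM19 ends — done with RM19.
RM21 starts after RM20 ends — done with RM20.
RM22 starts after RM21 ends — done with RM21.
RM23 starts before RM22 ends → RM22 and RM23 overlap.
RM24 starts after RM22 ends.
RM24 starts after RM23 ends.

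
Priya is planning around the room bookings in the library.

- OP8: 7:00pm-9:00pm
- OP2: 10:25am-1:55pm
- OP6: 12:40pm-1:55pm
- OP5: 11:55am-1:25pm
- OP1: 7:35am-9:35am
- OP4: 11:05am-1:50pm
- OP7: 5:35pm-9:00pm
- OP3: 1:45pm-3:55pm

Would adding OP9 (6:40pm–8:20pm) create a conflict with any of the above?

OP1: ends 9:35am at or before OP9 starts 6:40pm → clear.
OP2: ends 1:55pm at or before OP9 starts 6:40pm → clear.
OP4: ends 1:50pm at or before OP9 starts 6:40pm → clear.
OP5: ends 1:25pm at or before OP9 starts 6:40pm → clear.
OP6: ends 1:55pm at or before OP9 starts 6:40pm → clear.
OP3: ends 3:55pm at or before OP9 starts 6:40pm → clear.
OP7: starts 5:35pm before OP9 ends 8:20pm, and ends 9:00pm after OP9 starts 6:40pm → overlap.
OP8: starts 7:00pm before OP9 ends 8:20pm, and ends 9:00pm after OP9 starts 6:40pm → overlap.
OP9 overlaps OP7, OP8.

Yes — it overlaps OP7, OP8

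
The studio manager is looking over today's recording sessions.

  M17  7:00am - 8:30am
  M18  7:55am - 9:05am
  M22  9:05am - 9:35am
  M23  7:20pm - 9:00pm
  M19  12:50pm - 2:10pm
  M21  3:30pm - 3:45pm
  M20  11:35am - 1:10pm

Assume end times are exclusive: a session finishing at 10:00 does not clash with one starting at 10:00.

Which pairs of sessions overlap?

M17 & M18, M19 & M20

Sorted by start: M17, M18, M22, M20, M19, M21, M23.
M18 starts before M17 ends → M17 and M18 overlap.
M22 starts after M17 ends — done with M17.
M22 starts exactly when M18 ends (back-to-back, no overlap) — done with M18.
M20 starts after M22 ends — done with M22.
M19 starts before M20 ends → M20 and M19 overlap.
M21 starts after M20 ends — done with M20.
M21 starts after M19 ends — done with M19.
M23 starts after M21 ends.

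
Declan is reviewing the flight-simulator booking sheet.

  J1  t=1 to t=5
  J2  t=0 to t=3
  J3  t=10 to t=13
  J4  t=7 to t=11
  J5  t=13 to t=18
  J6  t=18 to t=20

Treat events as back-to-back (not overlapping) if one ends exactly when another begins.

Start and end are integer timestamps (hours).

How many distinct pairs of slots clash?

Sorted by start: J2, J1, J4, J3, J5, J6.
J1 starts before J2 ends → J2 and J1 overlap.
J4 starts after J2 ends — done with J2.
J4 starts after J1 ends — done with J1.
J3 starts before J4 ends → J4 and J3 overlap.
J5 starts after J4 ends — done with J4.
J5 starts exactly when J3 ends (back-to-back, no overlap) — done with J3.
J6 starts exactly when J5 ends (back-to-back, no overlap).
Overlapping pairs: J1 & J2, J3 & J4 — 2 in total.

2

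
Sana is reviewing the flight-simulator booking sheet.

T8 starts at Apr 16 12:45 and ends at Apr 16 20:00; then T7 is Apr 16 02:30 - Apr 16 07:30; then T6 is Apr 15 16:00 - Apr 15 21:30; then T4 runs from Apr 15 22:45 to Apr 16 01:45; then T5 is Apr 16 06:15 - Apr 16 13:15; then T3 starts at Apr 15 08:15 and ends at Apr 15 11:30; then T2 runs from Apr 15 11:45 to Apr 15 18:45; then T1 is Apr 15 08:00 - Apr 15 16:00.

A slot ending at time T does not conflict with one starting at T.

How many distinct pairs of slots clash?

Two intervals overlap when each starts before the other ends.
Sorted by start: T1, T3, T2, T6, T4, T7, T5, T8.
T3 starts before T1 ends → T1 and T3 overlap.
T2 starts before T1 ends → T1 and T2 overlap.
T6 starts exactly when T1 ends (back-to-back, no overlap), so T1 has no further overlaps.
T2 starts after T3 ends, so T3 has no further overlaps.
T6 starts before T2 ends → T2 and T6 overlap.
T4 starts after T2 ends, so T2 has no further overlaps.
T4 starts after T6 ends, so T6 has no further overlaps.
T7 starts after T4 ends, so T4 has no further overlaps.
T5 starts before T7 ends → T7 and T5 overlap.
T8 starts after T7 ends.
T8 starts before T5 ends → T5 and T8 overlap.
Overlapping pairs: T1 & T2, T1 & T3, T2 & T6, T5 & T7, T5 & T8 — 5 in total.

5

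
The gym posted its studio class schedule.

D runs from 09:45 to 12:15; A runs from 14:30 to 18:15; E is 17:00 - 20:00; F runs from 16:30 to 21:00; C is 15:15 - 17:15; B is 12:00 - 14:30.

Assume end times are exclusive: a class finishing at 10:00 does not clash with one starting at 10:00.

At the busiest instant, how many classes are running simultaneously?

Sort all start/end points and keep a running count:
09:45 start D → 1
12:00 start B → 2
12:15 end D → 1
14:30 end B → 0
14:30 start A → 1
15:15 start C → 2
16:30 start F → 3
17:00 start E → 4
17:15 end C → 3
18:15 end A → 2
20:00 end E → 1
21:00 end F → 0
Peak is 4, at 17:00 (A, C, E, F).

4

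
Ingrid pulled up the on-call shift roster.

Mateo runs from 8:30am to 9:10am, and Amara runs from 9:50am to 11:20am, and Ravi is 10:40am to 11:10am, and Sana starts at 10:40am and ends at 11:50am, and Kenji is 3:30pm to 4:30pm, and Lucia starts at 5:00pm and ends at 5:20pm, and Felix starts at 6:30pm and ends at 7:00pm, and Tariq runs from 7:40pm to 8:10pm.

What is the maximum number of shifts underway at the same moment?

Sweep the timeline, counting +1 at each start and −1 at each end (ends before starts at a tie):
8:30am start Mateo → 1
9:10am end Mateo → 0
9:50am start Amara → 1
10:40am start Ravi → 2
10:40am start Sana → 3
11:10am end Ravi → 2
11:20am end Amara → 1
11:50am end Sana → 0
3:30pm start Kenji → 1
4:30pm end Kenji → 0
5:00pm start Lucia → 1
5:20pm end Lucia → 0
6:30pm start Felix → 1
7:00pm end Felix → 0
7:40pm start Tariq → 1
8:10pm end Tariq → 0
Peak is 3, at 10:40am (Amara, Ravi, Sana).

3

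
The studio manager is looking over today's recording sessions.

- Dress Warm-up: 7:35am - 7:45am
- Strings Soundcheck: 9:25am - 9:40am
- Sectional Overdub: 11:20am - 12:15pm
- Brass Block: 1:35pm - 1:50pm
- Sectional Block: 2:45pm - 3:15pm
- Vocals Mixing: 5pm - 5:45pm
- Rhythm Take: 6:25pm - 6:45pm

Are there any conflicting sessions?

Two intervals overlap when each starts before the other ends.
Sorted by start: Dress Warm-up, Strings Soundcheck, Sectional Overdub, Brass Block, Sectional Block, Vocals Mixing, Rhythm Take.
Strings Soundcheck starts after Dress Warm-up ends, so nothing later overlaps Dress Warm-up either.
Sectional Overdub starts after Strings Soundcheck ends, so nothing later overlaps Strings Soundcheck either.
Brass Block starts after Sectional Overdub ends, so nothing later overlaps Sectional Overdub either.
Sectional Block starts after Brass Block ends, so nothing later overlaps Brass Block either.
Vocals Mixing starts after Sectional Block ends, so nothing later overlaps Sectional Block either.
Rhythm Take starts after Vocals Mixing ends.
Every pair is clear; the schedule has no overlaps.

No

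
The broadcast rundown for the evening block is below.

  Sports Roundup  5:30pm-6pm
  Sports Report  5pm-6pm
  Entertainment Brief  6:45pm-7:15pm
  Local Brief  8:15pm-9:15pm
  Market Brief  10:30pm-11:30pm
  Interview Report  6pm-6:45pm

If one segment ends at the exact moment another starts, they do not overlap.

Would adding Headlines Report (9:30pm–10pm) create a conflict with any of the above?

Sports Report: ends 6pm at or before Headlines Report starts 9:30pm → clear.
Sports Roundup: ends 6pm at or before Headlines Report starts 9:30pm → clear.
Interview Report: ends 6:45pm at or before Headlines Report starts 9:30pm → clear.
Entertainment Brief: ends 7:15pm at or before Headlines Report starts 9:30pm → clear.
Local Brief: ends 9:15pm at or before Headlines Report starts 9:30pm → clear.
Market Brief: starts 10:30pm at or after Headlines Report ends 10pm → clear.

No — it doesn't clash with anything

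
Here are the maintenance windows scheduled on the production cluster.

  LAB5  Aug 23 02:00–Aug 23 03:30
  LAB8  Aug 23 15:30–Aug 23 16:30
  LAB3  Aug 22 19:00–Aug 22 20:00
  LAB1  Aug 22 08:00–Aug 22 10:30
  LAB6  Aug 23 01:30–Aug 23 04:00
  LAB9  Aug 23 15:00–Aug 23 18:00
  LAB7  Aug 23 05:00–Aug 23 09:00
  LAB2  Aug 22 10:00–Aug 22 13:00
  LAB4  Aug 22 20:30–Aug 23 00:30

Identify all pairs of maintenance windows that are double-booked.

Sorted by start: LAB1, LAB2, LAB3, LAB4, LAB6, LAB5, LAB7, LAB9, LAB8.
LAB2 starts before LAB1 ends → LAB1 and LAB2 overlap.
LAB3 starts after LAB1 ends; LAB1 is clear from here.
LAB3 starts after LAB2 ends; LAB2 is clear from here.
LAB4 starts after LAB3 ends; LAB3 is clear from here.
LAB6 starts after LAB4 ends; LAB4 is clear from here.
LAB5 starts before LAB6 ends → LAB6 and LAB5 overlap.
LAB7 starts after LAB6 ends; LAB6 is clear from here.
LAB7 starts after LAB5 ends; LAB5 is clear from here.
LAB9 starts after LAB7 ends; LAB7 is clear from here.
LAB8 starts before LAB9 ends → LAB9 and LAB8 overlap.

LAB1 & LAB2, LAB5 & LAB6, LAB8 & LAB9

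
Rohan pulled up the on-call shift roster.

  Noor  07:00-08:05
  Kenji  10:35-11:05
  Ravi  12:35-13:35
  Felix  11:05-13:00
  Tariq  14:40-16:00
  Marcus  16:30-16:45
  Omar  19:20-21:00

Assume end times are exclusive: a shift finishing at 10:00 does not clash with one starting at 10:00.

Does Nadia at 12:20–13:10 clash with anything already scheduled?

Yes — it overlaps Felix, Ravi

Noor: ends 08:05 at or before Nadia starts 12:20 → clear.
Kenji: ends 11:05 at or before Nadia starts 12:20 → clear.
Felix: starts 11:05 before Nadia ends 13:10, and ends 13:00 after Nadia starts 12:20 → overlap.
Ravi: starts 12:35 before Nadia ends 13:10, and ends 13:35 after Nadia starts 12:20 → overlap.
Tariq: starts 14:40 at or after Nadia ends 13:10 → clear.
Marcus: starts 16:30 at or after Nadia ends 13:10 → clear.
Omar: starts 19:20 at or after Nadia ends 13:10 → clear.
Nadia overlaps Ravi, Felix.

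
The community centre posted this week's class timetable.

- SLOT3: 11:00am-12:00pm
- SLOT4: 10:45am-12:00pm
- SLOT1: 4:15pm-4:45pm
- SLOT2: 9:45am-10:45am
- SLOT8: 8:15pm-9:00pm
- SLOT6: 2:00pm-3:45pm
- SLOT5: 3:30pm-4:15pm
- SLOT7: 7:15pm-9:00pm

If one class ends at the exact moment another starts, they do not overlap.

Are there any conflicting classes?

Yes

Sorted by start: SLOT2, SLOT4, SLOT3, SLOT6, SLOT5, SLOT1, SLOT7, SLOT8.
SLOT4 starts exactly when SLOT2 ends (back-to-back, no overlap), so nothing later overlaps SLOT2 either.
SLOT3 starts before SLOT4 ends → SLOT4 and SLOT3 overlap.
That's a conflict, so the schedule is not conflict-free.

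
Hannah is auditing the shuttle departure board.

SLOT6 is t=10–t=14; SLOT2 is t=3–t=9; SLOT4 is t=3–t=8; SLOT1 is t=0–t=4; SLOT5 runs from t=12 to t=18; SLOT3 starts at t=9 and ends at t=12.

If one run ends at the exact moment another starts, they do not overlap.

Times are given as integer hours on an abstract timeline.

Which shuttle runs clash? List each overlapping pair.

SLOT1 & SLOT2, SLOT1 & SLOT4, SLOT2 & SLOT4, SLOT3 & SLOT6, SLOT5 & SLOT6

Check each pair: they overlap iff neither finishes before the other starts.
Sorted by start: SLOT1, SLOT2, SLOT4, SLOT3, SLOT6, SLOT5.
SLOT2 starts before SLOT1 ends → SLOT1 and SLOT2 overlap.
SLOT4 starts before SLOT1 ends → SLOT1 and SLOT4 overlap.
SLOT3 starts after SLOT1 ends, so nothing later overlaps SLOT1 either.
SLOT4 starts before SLOT2 ends → SLOT2 and SLOT4 overlap.
SLOT3 starts exactly when SLOT2 ends (back-to-back, no overlap), so nothing later overlaps SLOT2 either.
SLOT3 starts after SLOT4 ends, so nothing later overlaps SLOT4 either.
SLOT6 starts before SLOT3 ends → SLOT3 and SLOT6 overlap.
SLOT5 starts exactly when SLOT3 ends (back-to-back, no overlap).
SLOT5 starts before SLOT6 ends → SLOT6 and SLOT5 overlap.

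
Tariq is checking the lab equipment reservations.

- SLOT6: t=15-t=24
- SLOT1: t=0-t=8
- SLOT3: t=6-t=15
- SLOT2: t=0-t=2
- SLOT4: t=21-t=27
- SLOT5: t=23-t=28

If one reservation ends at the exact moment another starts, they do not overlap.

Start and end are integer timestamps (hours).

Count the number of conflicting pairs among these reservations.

Sorted by start: SLOT1, SLOT2, SLOT3, SLOT6, SLOT4, SLOT5.
SLOT2 starts before SLOT1 ends → SLOT1 and SLOT2 overlap.
SLOT3 starts before SLOT1 ends → SLOT1 and SLOT3 overlap.
SLOT6 starts after SLOT1 ends — done with SLOT1.
SLOT3 starts after SLOT2 ends — done with SLOT2.
SLOT6 starts exactly when SLOT3 ends (back-to-back, no overlap) — done with SLOT3.
SLOT4 starts before SLOT6 ends → SLOT6 and SLOT4 overlap.
SLOT5 starts before SLOT6 ends → SLOT6 and SLOT5 overlap.
SLOT5 starts before SLOT4 ends → SLOT4 and SLOT5 overlap.
Overlapping pairs: SLOT1 & SLOT2, SLOT1 & SLOT3, SLOT4 & SLOT5, SLOT4 & SLOT6, SLOT5 & SLOT6 — 5 in total.

5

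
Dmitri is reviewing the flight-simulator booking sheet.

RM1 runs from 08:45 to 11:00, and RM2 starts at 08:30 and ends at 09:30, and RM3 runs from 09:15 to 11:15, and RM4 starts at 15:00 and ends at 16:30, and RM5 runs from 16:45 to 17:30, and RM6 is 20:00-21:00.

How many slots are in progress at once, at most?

3

Walk through starts and ends in time order (an end at T is processed before a start at T):
08:30 start RM2 → 1
08:45 start RM1 → 2
09:15 start RM3 → 3
09:30 end RM2 → 2
11:00 end RM1 → 1
11:15 end RM3 → 0
15:00 start RM4 → 1
16:30 end RM4 → 0
16:45 start RM5 → 1
17:30 end RM5 → 0
20:00 start RM6 → 1
21:00 end RM6 → 0
Peak is 3, at 09:15 (RM1, RM2, RM3).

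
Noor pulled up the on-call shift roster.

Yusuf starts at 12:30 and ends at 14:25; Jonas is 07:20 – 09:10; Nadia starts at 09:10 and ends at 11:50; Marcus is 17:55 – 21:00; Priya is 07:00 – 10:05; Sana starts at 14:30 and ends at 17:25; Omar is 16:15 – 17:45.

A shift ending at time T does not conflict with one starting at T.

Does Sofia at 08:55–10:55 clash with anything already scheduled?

Yes — it overlaps Jonas, Nadia, Priya

Priya: starts 07:00 before Sofia ends 10:55, and ends 10:05 after Sofia starts 08:55 → overlap.
Jonas: starts 07:20 before Sofia ends 10:55, and ends 09:10 after Sofia starts 08:55 → overlap.
Nadia: starts 09:10 before Sofia ends 10:55, and ends 11:50 after Sofia starts 08:55 → overlap.
Yusuf: starts 12:30 at or after Sofia ends 10:55 → clear.
Sana: starts 14:30 at or after Sofia ends 10:55 → clear.
Omar: starts 16:15 at or after Sofia ends 10:55 → clear.
Marcus: starts 17:55 at or after Sofia ends 10:55 → clear.
Sofia overlaps Jonas, Priya, Nadia.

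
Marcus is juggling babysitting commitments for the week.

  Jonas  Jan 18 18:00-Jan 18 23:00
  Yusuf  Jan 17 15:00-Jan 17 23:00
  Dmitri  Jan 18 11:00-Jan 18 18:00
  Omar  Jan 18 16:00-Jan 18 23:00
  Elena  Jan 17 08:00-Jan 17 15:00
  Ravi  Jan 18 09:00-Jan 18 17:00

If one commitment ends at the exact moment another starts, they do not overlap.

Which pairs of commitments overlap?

Sorted by start: Elena, Yusuf, Ravi, Dmitri, Omar, Jonas.
Yusuf starts exactly when Elena ends (back-to-back, no overlap); Elena is clear from here.
Ravi starts after Yusuf ends; Yusuf is clear from here.
Dmitri starts before Ravi ends → Ravi and Dmitri overlap.
Omar starts before Ravi ends → Ravi and Omar overlap.
Jonas starts after Ravi ends.
Omar starts before Dmitri ends → Dmitri and Omar overlap.
Jonas starts exactly when Dmitri ends (back-to-back, no overlap).
Jonas starts before Omar ends → Omar and Jonas overlap.

Dmitri & Omar, Dmitri & Ravi, Jonas & Omar, Omar & Ravi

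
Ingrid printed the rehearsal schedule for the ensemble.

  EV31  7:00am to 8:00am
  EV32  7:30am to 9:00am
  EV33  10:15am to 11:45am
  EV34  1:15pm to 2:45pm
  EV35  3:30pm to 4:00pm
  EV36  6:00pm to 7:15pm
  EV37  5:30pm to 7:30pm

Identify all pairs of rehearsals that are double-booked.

EV31 & EV32, EV36 & EV37

Sorted by start: EV31, EV32, EV33, EV34, EV35, EV37, EV36.
EV32 starts before EV31 ends → EV31 and EV32 overlap.
EV33 starts after EV31 ends, so EV31 has no further overlaps.
EV33 starts after EV32 ends, so EV32 has no further overlaps.
EV34 starts after EV33 ends, so EV33 has no further overlaps.
EV35 starts after EV34 ends, so EV34 has no further overlaps.
EV37 starts after EV35 ends, so EV35 has no further overlaps.
EV36 starts before EV37 ends → EV37 and EV36 overlap.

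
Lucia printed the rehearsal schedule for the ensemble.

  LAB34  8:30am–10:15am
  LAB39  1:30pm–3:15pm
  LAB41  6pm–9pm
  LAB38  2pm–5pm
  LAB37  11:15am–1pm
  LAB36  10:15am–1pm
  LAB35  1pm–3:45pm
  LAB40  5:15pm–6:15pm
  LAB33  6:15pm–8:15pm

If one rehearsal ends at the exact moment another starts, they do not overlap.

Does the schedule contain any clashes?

Sorted by start: LAB34, LAB36, LAB37, LAB35, LAB39, LAB38, LAB40, LAB41, LAB33.
LAB36 starts exactly when LAB34 ends (back-to-back, no overlap); LAB34 is clear from here.
LAB37 starts before LAB36 ends → LAB36 and LAB37 overlap.
That's a conflict, so the schedule is not conflict-free.

Yes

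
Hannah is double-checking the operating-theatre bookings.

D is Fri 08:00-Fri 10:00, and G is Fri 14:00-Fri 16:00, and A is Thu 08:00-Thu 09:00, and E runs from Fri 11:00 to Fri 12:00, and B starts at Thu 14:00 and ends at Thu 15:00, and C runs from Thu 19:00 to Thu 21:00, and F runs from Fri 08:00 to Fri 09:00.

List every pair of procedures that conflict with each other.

D & F

Sorted by start: A, B, C, D, F, E, G.
B starts after A ends — done with A.
C starts after B ends — done with B.
D starts after C ends — done with C.
F starts before D ends → D and F overlap.
E starts after D ends — done with D.
E starts after F ends — done with F.
G starts after E ends.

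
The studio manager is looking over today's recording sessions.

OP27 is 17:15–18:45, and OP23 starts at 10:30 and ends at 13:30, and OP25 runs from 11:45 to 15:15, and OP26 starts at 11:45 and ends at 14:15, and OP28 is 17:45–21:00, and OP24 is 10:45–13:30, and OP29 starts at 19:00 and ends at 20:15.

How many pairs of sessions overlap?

Sorted by start: OP23, OP24, OP25, OP26, OP27, OP28, OP29.
OP24 starts before OP23 ends → OP23 and OP24 overlap.
OP25 starts before OP23 ends → OP23 and OP25 overlap.
OP26 starts before OP23 ends → OP23 and OP26 overlap.
OP27 starts after OP23 ends, so OP23 has no further overlaps.
OP25 starts before OP24 ends → OP24 and OP25 overlap.
OP26 starts before OP24 ends → OP24 and OP26 overlap.
OP27 starts after OP24 ends, so OP24 has no further overlaps.
OP26 starts before OP25 ends → OP25 and OP26 overlap.
OP27 starts after OP25 ends, so OP25 has no further overlaps.
OP27 starts after OP26 ends, so OP26 has no further overlaps.
OP28 starts before OP27 ends → OP27 and OP28 overlap.
OP29 starts after OP27 ends.
OP29 starts before OP28 ends → OP28 and OP29 overlap.
Overlapping pairs: OP23 & OP24, OP23 & OP25, OP23 & OP26, OP24 & OP25, OP24 & OP26, OP25 & OP26, OP27 & OP28, OP28 & OP29 — 8 in total.

8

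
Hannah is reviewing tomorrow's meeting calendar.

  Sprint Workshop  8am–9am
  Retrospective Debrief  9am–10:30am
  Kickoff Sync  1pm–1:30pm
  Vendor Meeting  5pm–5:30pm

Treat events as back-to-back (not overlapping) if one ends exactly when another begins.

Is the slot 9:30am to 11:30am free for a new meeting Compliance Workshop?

Sprint Workshop: ends 9am at or before Compliance Workshop starts 9:30am → clear.
Retrospective Debrief: starts 9am before Compliance Workshop ends 11:30am, and ends 10:30am after Compliance Workshop starts 9:30am → overlap.
Kickoff Sync: starts 1pm at or after Compliance Workshop ends 11:30am → clear.
Vendor Meeting: starts 5pm at or after Compliance Workshop ends 11:30am → clear.
Compliance Workshop overlaps Retrospective Debrief.

No — it overlaps Retrospective Debrief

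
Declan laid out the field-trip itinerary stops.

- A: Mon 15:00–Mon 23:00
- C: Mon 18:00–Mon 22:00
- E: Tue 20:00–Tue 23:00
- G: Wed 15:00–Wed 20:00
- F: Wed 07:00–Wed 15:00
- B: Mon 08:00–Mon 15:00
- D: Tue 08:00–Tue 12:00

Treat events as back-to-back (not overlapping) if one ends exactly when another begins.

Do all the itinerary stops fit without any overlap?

No

Two intervals overlap when each starts before the other ends.
Sorted by start: B, A, C, D, E, F, G.
A starts exactly when B ends (back-to-back, no overlap), so nothing later overlaps B either.
C starts before A ends → A and C overlap.
That's a conflict, so the schedule is not conflict-free.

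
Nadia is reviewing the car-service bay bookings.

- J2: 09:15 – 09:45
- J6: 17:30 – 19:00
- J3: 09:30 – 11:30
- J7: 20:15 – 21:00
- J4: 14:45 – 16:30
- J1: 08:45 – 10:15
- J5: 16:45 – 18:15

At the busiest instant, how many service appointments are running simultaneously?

Sweep the timeline, counting +1 at each start and −1 at each end (ends before starts at a tie):
08:45 start J1 → 1
09:15 start J2 → 2
09:30 start J3 → 3
09:45 end J2 → 2
10:15 end J1 → 1
11:30 end J3 → 0
14:45 start J4 → 1
16:30 end J4 → 0
16:45 start J5 → 1
17:30 start J6 → 2
18:15 end J5 → 1
19:00 end J6 → 0
20:15 start J7 → 1
21:00 end J7 → 0
Peak is 3, at 09:30 (J1, J2, J3).

3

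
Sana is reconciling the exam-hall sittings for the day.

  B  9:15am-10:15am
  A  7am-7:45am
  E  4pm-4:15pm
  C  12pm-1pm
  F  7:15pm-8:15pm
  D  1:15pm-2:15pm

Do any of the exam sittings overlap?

No

Check each pair: they overlap iff neither finishes before the other starts.
Sorted by start: A, B, C, D, E, F.
B starts after A ends, so A has no further overlaps.
C starts after B ends, so B has no further overlaps.
D starts after C ends, so C has no further overlaps.
E starts after D ends, so D has no further overlaps.
F starts after E ends.
Every pair is clear; the schedule has no overlaps.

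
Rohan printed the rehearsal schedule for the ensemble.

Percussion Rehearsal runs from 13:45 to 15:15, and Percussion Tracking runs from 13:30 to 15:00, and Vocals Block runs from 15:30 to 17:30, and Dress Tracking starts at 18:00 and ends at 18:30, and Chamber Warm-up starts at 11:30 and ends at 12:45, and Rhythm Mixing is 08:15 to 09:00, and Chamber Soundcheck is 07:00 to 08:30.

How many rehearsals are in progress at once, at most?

2

Sweep the timeline, counting +1 at each start and −1 at each end (ends before starts at a tie):
07:00 start Chamber Soundcheck → 1
08:15 start Rhythm Mixing → 2
08:30 end Chamber Soundcheck → 1
09:00 end Rhythm Mixing → 0
11:30 start Chamber Warm-up → 1
12:45 end Chamber Warm-up → 0
13:30 start Percussion Tracking → 1
13:45 start Percussion Rehearsal → 2
15:00 end Percussion Tracking → 1
15:15 end Percussion Rehearsal → 0
15:30 start Vocals Block → 1
17:30 end Vocals Block → 0
18:00 start Dress Tracking → 1
18:30 end Dress Tracking → 0
Peak is 2, at 08:15 (Chamber Soundcheck, Rhythm Mixing).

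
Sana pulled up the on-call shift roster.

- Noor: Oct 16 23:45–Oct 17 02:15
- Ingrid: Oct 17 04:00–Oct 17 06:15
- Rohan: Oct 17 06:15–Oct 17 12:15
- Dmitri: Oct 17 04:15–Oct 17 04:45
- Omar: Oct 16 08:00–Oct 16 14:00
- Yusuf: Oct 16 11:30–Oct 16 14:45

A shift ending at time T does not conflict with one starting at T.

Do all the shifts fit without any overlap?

No

Sorted by start: Omar, Yusuf, Noor, Ingrid, Dmitri, Rohan.
Yusuf starts before Omar ends → Omar and Yusuf overlap.
That's a conflict, so the schedule is not conflict-free.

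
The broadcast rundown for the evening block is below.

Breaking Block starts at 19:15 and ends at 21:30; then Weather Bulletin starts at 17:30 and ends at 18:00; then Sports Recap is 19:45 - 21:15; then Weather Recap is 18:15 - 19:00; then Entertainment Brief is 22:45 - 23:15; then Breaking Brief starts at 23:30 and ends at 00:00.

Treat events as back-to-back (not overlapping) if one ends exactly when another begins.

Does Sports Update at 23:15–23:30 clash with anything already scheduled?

Weather Bulletin: ends 18:00 at or before Sports Update starts 23:15 → clear.
Weather Recap: ends 19:00 at or before Sports Update starts 23:15 → clear.
Breaking Block: ends 21:30 at or before Sports Update starts 23:15 → clear.
Sports Recap: ends 21:15 at or before Sports Update starts 23:15 → clear.
Entertainment Brief: ends 23:15 at or before Sports Update starts 23:15 → clear.
Breaking Brief: starts 23:30 at or after Sports Update ends 23:30 → clear.

No — it doesn't clash with anything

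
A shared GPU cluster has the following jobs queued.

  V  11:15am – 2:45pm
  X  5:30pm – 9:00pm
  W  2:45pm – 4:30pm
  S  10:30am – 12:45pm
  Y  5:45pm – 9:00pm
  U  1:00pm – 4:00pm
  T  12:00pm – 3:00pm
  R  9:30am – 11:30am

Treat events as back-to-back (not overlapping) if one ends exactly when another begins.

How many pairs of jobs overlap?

Check each pair: they overlap iff neither finishes before the other starts.
Sorted by start: R, S, V, T, U, W, X, Y.
S starts before R ends → R and S overlap.
V starts before R ends → R and V overlap.
T starts after R ends; R is clear from here.
V starts before S ends → S and V overlap.
T starts before S ends → S and T overlap.
U starts after S ends; S is clear from here.
T starts before V ends → V and T overlap.
U starts before V ends → V and U overlap.
W starts exactly when V ends (back-to-back, no overlap); V is clear from here.
U starts before T ends → T and U overlap.
W starts before T ends → T and W overlap.
X starts after T ends; T is clear from here.
W starts before U ends → U and W overlap.
X starts after U ends; U is clear from here.
X starts after W ends; W is clear from here.
Y starts before X ends → X and Y overlap.
Overlapping pairs: R & S, R & V, S & T, S & V, T & U, T & V, T & W, U & V, U & W, X & Y — 10 in total.

10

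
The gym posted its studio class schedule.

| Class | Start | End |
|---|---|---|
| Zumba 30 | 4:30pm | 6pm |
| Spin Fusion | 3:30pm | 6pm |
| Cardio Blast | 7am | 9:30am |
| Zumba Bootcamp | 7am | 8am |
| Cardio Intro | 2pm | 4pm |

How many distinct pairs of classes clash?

Two intervals overlap when each starts before the other ends.
Sorted by start: Cardio Blast, Zumba Bootcamp, Cardio Intro, Spin Fusion, Zumba 30.
Zumba Bootcamp starts before Cardio Blast ends → Cardio Blast and Zumba Bootcamp overlap.
Cardio Intro starts after Cardio Blast ends, so Cardio Blast has no further overlaps.
Cardio Intro starts after Zumba Bootcamp ends, so Zumba Bootcamp has no further overlaps.
Spin Fusion starts before Cardio Intro ends → Cardio Intro and Spin Fusion overlap.
Zumba 30 starts after Cardio Intro ends.
Zumba 30 starts before Spin Fusion ends → Spin Fusion and Zumba 30 overlap.
Overlapping pairs: Cardio Blast & Zumba Bootcamp, Cardio Intro & Spin Fusion, Spin Fusion & Zumba 30 — 3 in total.

3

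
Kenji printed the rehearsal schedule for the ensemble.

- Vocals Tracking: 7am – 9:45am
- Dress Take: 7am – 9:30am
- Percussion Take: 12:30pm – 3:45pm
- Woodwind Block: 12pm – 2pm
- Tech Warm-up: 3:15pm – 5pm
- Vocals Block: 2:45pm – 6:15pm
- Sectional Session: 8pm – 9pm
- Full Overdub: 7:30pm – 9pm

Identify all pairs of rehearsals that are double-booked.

Dress Take & Vocals Tracking, Full Overdub & Sectional Session, Percussion Take & Tech Warm-up, Percussion Take & Vocals Block, Percussion Take & Woodwind Block, Tech Warm-up & Vocals Block

Sorted by start: Vocals Tracking, Dress Take, Woodwind Block, Percussion Take, Vocals Block, Tech Warm-up, Full Overdub, Sectional Session.
Dress Take starts before Vocals Tracking ends → Vocals Tracking and Dress Take overlap.
Woodwind Block starts after Vocals Tracking ends, so nothing later overlaps Vocals Tracking either.
Woodwind Block starts after Dress Take ends, so nothing later overlaps Dress Take either.
Percussion Take starts before Woodwind Block ends → Woodwind Block and Percussion Take overlap.
Vocals Block starts after Woodwind Block ends, so nothing later overlaps Woodwind Block either.
Vocals Block starts before Percussion Take ends → Percussion Take and Vocals Block overlap.
Tech Warm-up starts before Percussion Take ends → Percussion Take and Tech Warm-up overlap.
Full Overdub starts after Percussion Take ends, so nothing later overlaps Percussion Take either.
Tech Warm-up starts before Vocals Block ends → Vocals Block and Tech Warm-up overlap.
Full Overdub starts after Vocals Block ends, so nothing later overlaps Vocals Block either.
Full Overdub starts after Tech Warm-up ends, so nothing later overlaps Tech Warm-up either.
Sectional Session starts before Full Overdub ends → Full Overdub and Sectional Session overlap.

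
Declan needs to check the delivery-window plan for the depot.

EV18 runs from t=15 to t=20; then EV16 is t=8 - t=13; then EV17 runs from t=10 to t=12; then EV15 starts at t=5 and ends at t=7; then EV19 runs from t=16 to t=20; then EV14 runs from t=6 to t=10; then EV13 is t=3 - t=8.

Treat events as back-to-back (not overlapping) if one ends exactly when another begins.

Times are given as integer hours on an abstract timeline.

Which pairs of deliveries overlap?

Two intervals overlap when each starts before the other ends.
Sorted by start: EV13, EV15, EV14, EV16, EV17, EV18, EV19.
EV15 starts before EV13 ends → EV13 and EV15 overlap.
EV14 starts before EV13 ends → EV13 and EV14 overlap.
EV16 starts exactly when EV13 ends (back-to-back, no overlap) — done with EV13.
EV14 starts before EV15 ends → EV15 and EV14 overlap.
EV16 starts after EV15 ends — done with EV15.
EV16 starts before EV14 ends → EV14 and EV16 overlap.
EV17 starts exactly when EV14 ends (back-to-back, no overlap) — done with EV14.
EV17 starts before EV16 ends → EV16 and EV17 overlap.
EV18 starts after EV16 ends — done with EV16.
EV18 starts after EV17 ends — done with EV17.
EV19 starts before EV18 ends → EV18 and EV19 overlap.

EV13 & EV14, EV13 & EV15, EV14 & EV15, EV14 & EV16, EV16 & EV17, EV18 & EV19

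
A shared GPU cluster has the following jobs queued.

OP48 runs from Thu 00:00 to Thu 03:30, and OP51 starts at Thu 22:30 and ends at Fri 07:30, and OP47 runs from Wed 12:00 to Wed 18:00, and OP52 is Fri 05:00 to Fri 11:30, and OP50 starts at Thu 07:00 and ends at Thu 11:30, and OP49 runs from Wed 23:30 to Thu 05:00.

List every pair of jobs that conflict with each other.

Sorted by start: OP47, OP49, OP48, OP50, OP51, OP52.
OP49 starts after OP47 ends — done with OP47.
OP48 starts before OP49 ends → OP49 and OP48 overlap.
OP50 starts after OP49 ends — done with OP49.
OP50 starts after OP48 ends — done with OP48.
OP51 starts after OP50 ends — done with OP50.
OP52 starts before OP51 ends → OP51 and OP52 overlap.

OP48 & OP49, OP51 & OP52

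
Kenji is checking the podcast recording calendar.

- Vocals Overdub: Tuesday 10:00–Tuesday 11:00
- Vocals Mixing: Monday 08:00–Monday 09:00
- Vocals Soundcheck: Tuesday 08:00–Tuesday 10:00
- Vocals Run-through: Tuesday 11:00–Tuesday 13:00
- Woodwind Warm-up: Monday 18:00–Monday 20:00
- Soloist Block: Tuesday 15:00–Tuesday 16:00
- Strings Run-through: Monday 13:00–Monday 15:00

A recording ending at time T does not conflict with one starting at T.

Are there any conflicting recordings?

Sorted by start: Vocals Mixing, Strings Run-through, Woodwind Warm-up, Vocals Soundcheck, Vocals Overdub, Vocals Run-through, Soloist Block.
Strings Run-through starts after Vocals Mixing ends, so Vocals Mixing has no further overlaps.
Woodwind Warm-up starts after Strings Run-through ends, so Strings Run-through has no further overlaps.
Vocals Soundcheck starts after Woodwind Warm-up ends, so Woodwind Warm-up has no further overlaps.
Vocals Overdub starts exactly when Vocals Soundcheck ends (back-to-back, no overlap), so Vocals Soundcheck has no further overlaps.
Vocals Run-through starts exactly when Vocals Overdub ends (back-to-back, no overlap), so Vocals Overdub has no further overlaps.
Soloist Block starts after Vocals Run-through ends.
Every pair is clear; the schedule has no overlaps.

No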